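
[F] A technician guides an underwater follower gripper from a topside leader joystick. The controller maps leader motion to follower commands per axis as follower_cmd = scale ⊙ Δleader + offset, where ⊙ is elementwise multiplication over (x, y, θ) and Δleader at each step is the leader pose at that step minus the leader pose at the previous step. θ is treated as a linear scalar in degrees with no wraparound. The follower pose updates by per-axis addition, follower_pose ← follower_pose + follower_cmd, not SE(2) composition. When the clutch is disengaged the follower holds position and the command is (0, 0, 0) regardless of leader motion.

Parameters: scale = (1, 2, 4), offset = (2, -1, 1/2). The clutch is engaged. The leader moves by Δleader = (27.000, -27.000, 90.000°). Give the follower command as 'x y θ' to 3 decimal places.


axis x: 1·27.000 + 2 = 29.000
axis y: 2·-27.000 + -1 = -55.000
axis θ: 4·90.000 + 1/2 = 360.500

29.000 -55.000 360.500


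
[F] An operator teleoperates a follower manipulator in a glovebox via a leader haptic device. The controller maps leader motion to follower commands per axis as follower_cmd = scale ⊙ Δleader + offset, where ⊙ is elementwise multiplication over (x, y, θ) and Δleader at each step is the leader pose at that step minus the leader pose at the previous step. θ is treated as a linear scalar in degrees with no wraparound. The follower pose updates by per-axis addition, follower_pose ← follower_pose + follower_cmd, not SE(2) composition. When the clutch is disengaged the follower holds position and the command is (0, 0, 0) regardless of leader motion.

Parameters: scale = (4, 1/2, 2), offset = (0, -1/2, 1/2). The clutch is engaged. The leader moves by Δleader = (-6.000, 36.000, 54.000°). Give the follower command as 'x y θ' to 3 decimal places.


-24.000 17.500 108.500

axis x: 4·-6.000 + 0 = -24.000
axis y: 1/2·36.000 + -1/2 = 17.500
axis θ: 2·54.000 + 1/2 = 108.500


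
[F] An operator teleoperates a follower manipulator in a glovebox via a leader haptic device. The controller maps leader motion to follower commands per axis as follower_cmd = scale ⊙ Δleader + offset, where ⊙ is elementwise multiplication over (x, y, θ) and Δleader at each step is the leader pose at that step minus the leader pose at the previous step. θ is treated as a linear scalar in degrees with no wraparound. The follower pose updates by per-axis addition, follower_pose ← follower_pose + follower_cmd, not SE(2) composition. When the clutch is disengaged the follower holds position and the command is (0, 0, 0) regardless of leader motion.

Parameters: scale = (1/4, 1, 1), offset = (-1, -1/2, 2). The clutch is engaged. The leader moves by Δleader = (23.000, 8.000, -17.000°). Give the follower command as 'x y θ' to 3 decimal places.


4.750 7.500 -15.000

axis x: 1/4·23.000 + -1 = 4.750
axis y: 1·8.000 + -1/2 = 7.500
axis θ: 1·-17.000 + 2 = -15.000


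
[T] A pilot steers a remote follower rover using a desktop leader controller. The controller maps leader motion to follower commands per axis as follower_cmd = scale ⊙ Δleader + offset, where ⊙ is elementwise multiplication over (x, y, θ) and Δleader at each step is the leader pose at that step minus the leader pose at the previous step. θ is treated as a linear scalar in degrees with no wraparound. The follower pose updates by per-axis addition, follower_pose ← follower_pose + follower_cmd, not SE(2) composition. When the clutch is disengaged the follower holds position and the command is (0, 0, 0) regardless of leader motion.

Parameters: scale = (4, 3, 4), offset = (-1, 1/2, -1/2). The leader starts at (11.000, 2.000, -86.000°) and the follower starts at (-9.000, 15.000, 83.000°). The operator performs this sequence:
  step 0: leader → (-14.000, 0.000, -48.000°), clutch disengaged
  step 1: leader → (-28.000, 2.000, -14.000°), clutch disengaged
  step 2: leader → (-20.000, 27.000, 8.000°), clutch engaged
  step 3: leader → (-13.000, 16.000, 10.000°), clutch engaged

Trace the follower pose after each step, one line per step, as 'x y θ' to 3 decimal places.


-9.000 15.000 83.000
-9.000 15.000 83.000
22.000 90.500 170.500
49.000 58.000 178.000

step 0: Δleader=(-25.000, -2.000, 38.000°), disengaged; cmd=(0,0,0) → follower holds at (-9.000, 15.000, 83.000°)
step 1: Δleader=(-14.000, 2.000, 34.000°), disengaged; cmd=(0,0,0) → follower holds at (-9.000, 15.000, 83.000°)
step 2: Δleader=(8.000, 25.000, 22.000°), engaged; cmd=(31.000, 75.500, 87.500°) → follower=(22.000, 90.500, 170.500°)
step 3: Δleader=(7.000, -11.000, 2.000°), engaged; cmd=(27.000, -32.500, 7.500°) → follower=(49.000, 58.000, 178.000°)


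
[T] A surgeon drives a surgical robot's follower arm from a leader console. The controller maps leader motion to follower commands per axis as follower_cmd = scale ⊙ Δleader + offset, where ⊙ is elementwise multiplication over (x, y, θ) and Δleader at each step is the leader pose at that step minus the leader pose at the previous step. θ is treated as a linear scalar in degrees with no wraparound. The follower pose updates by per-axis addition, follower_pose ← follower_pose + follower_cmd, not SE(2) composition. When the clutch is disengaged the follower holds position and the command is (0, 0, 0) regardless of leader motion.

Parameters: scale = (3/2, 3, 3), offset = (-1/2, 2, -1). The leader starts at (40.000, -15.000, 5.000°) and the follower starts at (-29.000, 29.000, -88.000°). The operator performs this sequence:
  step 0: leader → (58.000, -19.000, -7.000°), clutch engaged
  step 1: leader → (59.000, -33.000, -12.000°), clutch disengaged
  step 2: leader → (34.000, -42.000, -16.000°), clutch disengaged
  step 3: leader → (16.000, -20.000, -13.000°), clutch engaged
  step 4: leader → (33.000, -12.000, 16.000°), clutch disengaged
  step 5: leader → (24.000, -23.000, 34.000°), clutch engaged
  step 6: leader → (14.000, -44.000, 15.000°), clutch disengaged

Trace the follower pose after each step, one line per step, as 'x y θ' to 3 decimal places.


step 0: Δleader=(18.000, -4.000, -12.000°), engaged; cmd=(26.500, -10.000, -37.000°) → follower=(-2.500, 19.000, -125.000°)
step 1: Δleader=(1.000, -14.000, -5.000°), disengaged; cmd=(0,0,0) → follower holds at (-2.500, 19.000, -125.000°)
step 2: Δleader=(-25.000, -9.000, -4.000°), disengaged; cmd=(0,0,0) → follower holds at (-2.500, 19.000, -125.000°)
step 3: Δleader=(-18.000, 22.000, 3.000°), engaged; cmd=(-27.500, 68.000, 8.000°) → follower=(-30.000, 87.000, -117.000°)
step 4: Δleader=(17.000, 8.000, 29.000°), disengaged; cmd=(0,0,0) → follower holds at (-30.000, 87.000, -117.000°)
step 5: Δleader=(-9.000, -11.000, 18.000°), engaged; cmd=(-14.000, -31.000, 53.000°) → follower=(-44.000, 56.000, -64.000°)
step 6: Δleader=(-10.000, -21.000, -19.000°), disengaged; cmd=(0,0,0) → follower holds at (-44.000, 56.000, -64.000°)

-2.500 19.000 -125.000
-2.500 19.000 -125.000
-2.500 19.000 -125.000
-30.000 87.000 -117.000
-30.000 87.000 -117.000
-44.000 56.000 -64.000
-44.000 56.000 -64.000


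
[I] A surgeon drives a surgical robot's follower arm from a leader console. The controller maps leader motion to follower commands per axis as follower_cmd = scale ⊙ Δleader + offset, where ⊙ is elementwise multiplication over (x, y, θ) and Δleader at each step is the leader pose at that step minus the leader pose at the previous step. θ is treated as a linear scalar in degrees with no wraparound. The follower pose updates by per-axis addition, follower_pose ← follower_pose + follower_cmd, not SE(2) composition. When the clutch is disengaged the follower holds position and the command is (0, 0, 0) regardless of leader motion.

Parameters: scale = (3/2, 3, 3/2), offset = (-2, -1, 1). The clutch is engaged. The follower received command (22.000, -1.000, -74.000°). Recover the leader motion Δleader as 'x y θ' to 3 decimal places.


16.000 0.000 -50.000

axis x: (22.000 − -2) / (3/2) = 16.000
axis y: (-1.000 − -1) / (3) = 0.000
axis θ: (-74.000 − 1) / (3/2) = -50.000


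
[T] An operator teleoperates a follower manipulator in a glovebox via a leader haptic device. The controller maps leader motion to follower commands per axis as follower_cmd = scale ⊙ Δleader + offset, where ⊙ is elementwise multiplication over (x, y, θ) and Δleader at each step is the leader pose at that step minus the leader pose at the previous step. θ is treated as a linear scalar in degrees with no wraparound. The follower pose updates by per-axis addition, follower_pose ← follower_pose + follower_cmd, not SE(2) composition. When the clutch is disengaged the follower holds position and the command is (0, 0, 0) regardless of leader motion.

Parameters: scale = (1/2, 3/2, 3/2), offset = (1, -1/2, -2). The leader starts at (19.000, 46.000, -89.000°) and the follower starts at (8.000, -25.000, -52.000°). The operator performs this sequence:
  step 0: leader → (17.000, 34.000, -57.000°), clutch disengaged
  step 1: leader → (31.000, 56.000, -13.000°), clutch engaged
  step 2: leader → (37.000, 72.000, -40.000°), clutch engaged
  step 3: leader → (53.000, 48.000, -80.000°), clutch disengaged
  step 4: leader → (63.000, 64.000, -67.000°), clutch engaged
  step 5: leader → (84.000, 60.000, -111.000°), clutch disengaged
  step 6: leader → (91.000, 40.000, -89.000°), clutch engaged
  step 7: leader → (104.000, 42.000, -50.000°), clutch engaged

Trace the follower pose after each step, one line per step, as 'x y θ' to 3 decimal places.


step 0: Δleader=(-2.000, -12.000, 32.000°), disengaged; cmd=(0,0,0) → follower holds at (8.000, -25.000, -52.000°)
step 1: Δleader=(14.000, 22.000, 44.000°), engaged; cmd=(8.000, 32.500, 64.000°) → follower=(16.000, 7.500, 12.000°)
step 2: Δleader=(6.000, 16.000, -27.000°), engaged; cmd=(4.000, 23.500, -42.500°) → follower=(20.000, 31.000, -30.500°)
step 3: Δleader=(16.000, -24.000, -40.000°), disengaged; cmd=(0,0,0) → follower holds at (20.000, 31.000, -30.500°)
step 4: Δleader=(10.000, 16.000, 13.000°), engaged; cmd=(6.000, 23.500, 17.500°) → follower=(26.000, 54.500, -13.000°)
step 5: Δleader=(21.000, -4.000, -44.000°), disengaged; cmd=(0,0,0) → follower holds at (26.000, 54.500, -13.000°)
step 6: Δleader=(7.000, -20.000, 22.000°), engaged; cmd=(4.500, -30.500, 31.000°) → follower=(30.500, 24.000, 18.000°)
step 7: Δleader=(13.000, 2.000, 39.000°), engaged; cmd=(7.500, 2.500, 56.500°) → follower=(38.000, 26.500, 74.500°)

8.000 -25.000 -52.000
16.000 7.500 12.000
20.000 31.000 -30.500
20.000 31.000 -30.500
26.000 54.500 -13.000
26.000 54.500 -13.000
30.500 24.000 18.000
38.000 26.500 74.500


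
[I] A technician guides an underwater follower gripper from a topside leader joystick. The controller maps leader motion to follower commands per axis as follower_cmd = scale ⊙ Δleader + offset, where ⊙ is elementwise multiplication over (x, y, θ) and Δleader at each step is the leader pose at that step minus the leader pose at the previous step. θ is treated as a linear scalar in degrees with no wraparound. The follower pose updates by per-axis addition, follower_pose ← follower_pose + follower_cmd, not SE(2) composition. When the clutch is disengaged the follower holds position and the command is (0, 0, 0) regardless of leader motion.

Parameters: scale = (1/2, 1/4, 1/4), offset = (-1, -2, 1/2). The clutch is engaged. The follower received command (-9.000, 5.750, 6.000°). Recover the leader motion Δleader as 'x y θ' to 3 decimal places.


-16.000 31.000 22.000

axis x: (-9.000 − -1) / (1/2) = -16.000
axis y: (5.750 − -2) / (1/4) = 31.000
axis θ: (6.000 − 1/2) / (1/4) = 22.000


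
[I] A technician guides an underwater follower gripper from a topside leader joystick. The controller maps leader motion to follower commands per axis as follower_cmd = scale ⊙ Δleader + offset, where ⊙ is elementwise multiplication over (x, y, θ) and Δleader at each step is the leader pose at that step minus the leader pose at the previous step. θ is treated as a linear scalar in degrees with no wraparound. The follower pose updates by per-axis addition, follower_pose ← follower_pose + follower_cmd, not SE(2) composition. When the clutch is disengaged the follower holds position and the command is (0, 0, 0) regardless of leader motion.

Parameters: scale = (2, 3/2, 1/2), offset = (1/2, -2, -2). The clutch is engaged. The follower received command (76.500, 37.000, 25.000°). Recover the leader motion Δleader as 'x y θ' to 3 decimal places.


38.000 26.000 54.000

axis x: (76.500 − 1/2) / (2) = 38.000
axis y: (37.000 − -2) / (3/2) = 26.000
axis θ: (25.000 − -2) / (1/2) = 54.000


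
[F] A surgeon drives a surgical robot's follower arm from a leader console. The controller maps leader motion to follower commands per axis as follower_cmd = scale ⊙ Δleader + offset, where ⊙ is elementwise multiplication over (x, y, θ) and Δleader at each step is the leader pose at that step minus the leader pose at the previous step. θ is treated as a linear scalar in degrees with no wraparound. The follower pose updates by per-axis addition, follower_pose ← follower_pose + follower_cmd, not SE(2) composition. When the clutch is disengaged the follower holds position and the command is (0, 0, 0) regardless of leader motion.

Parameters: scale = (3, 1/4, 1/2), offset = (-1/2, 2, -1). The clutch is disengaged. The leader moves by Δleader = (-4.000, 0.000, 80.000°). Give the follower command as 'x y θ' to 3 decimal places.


0.000 0.000 0.000

clutch disengaged → follower holds; cmd = (0, 0, 0)


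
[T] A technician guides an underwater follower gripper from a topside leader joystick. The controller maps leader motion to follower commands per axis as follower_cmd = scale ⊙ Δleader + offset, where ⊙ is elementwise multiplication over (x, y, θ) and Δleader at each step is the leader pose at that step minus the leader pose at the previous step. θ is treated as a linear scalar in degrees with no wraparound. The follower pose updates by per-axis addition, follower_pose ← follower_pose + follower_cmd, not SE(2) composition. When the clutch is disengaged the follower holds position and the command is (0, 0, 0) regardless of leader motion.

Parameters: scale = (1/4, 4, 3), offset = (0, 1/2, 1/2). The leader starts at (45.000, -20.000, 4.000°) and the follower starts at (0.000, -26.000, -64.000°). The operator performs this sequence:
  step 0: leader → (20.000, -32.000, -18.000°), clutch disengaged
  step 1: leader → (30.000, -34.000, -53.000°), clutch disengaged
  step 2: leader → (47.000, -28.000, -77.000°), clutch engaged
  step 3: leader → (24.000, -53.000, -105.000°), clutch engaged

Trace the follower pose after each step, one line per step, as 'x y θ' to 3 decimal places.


0.000 -26.000 -64.000
0.000 -26.000 -64.000
4.250 -1.500 -135.500
-1.500 -101.000 -219.000

step 0: Δleader=(-25.000, -12.000, -22.000°), disengaged; cmd=(0,0,0) → follower holds at (0.000, -26.000, -64.000°)
step 1: Δleader=(10.000, -2.000, -35.000°), disengaged; cmd=(0,0,0) → follower holds at (0.000, -26.000, -64.000°)
step 2: Δleader=(17.000, 6.000, -24.000°), engaged; cmd=(4.250, 24.500, -71.500°) → follower=(4.250, -1.500, -135.500°)
step 3: Δleader=(-23.000, -25.000, -28.000°), engaged; cmd=(-5.750, -99.500, -83.500°) → follower=(-1.500, -101.000, -219.000°)


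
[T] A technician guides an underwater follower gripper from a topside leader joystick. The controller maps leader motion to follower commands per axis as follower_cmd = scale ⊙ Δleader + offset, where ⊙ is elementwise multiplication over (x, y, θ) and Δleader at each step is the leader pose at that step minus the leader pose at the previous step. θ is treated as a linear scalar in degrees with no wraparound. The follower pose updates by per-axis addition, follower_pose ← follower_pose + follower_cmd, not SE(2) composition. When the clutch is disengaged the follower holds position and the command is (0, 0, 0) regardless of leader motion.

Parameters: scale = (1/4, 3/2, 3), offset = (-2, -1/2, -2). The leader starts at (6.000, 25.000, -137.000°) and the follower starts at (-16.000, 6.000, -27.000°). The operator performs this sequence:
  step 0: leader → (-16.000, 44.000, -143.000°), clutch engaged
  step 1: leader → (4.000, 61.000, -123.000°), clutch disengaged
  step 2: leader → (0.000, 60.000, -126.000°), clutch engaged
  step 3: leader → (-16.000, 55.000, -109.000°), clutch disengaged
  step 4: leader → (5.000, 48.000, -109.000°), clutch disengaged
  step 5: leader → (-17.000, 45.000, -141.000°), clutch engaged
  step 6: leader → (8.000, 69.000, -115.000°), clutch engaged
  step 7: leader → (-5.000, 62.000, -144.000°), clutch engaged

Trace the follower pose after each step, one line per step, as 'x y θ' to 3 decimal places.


step 0: Δleader=(-22.000, 19.000, -6.000°), engaged; cmd=(-7.500, 28.000, -20.000°) → follower=(-23.500, 34.000, -47.000°)
step 1: Δleader=(20.000, 17.000, 20.000°), disengaged; cmd=(0,0,0) → follower holds at (-23.500, 34.000, -47.000°)
step 2: Δleader=(-4.000, -1.000, -3.000°), engaged; cmd=(-3.000, -2.000, -11.000°) → follower=(-26.500, 32.000, -58.000°)
step 3: Δleader=(-16.000, -5.000, 17.000°), disengaged; cmd=(0,0,0) → follower holds at (-26.500, 32.000, -58.000°)
step 4: Δleader=(21.000, -7.000, 0.000°), disengaged; cmd=(0,0,0) → follower holds at (-26.500, 32.000, -58.000°)
step 5: Δleader=(-22.000, -3.000, -32.000°), engaged; cmd=(-7.500, -5.000, -98.000°) → follower=(-34.000, 27.000, -156.000°)
step 6: Δleader=(25.000, 24.000, 26.000°), engaged; cmd=(4.250, 35.500, 76.000°) → follower=(-29.750, 62.500, -80.000°)
step 7: Δleader=(-13.000, -7.000, -29.000°), engaged; cmd=(-5.250, -11.000, -89.000°) → follower=(-35.000, 51.500, -169.000°)

-23.500 34.000 -47.000
-23.500 34.000 -47.000
-26.500 32.000 -58.000
-26.500 32.000 -58.000
-26.500 32.000 -58.000
-34.000 27.000 -156.000
-29.750 62.500 -80.000
-35.000 51.500 -169.000


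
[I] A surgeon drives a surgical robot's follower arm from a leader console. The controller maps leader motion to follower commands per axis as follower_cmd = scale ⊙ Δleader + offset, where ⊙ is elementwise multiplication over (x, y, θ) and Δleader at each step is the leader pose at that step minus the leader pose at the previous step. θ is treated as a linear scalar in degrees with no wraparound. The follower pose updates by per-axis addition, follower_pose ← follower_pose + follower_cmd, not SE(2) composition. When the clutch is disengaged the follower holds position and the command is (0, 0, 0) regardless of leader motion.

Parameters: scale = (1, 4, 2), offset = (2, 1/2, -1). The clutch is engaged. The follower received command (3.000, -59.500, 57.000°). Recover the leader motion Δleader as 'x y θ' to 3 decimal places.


axis x: (3.000 − 2) / (1) = 1.000
axis y: (-59.500 − 1/2) / (4) = -15.000
axis θ: (57.000 − -1) / (2) = 29.000

1.000 -15.000 29.000


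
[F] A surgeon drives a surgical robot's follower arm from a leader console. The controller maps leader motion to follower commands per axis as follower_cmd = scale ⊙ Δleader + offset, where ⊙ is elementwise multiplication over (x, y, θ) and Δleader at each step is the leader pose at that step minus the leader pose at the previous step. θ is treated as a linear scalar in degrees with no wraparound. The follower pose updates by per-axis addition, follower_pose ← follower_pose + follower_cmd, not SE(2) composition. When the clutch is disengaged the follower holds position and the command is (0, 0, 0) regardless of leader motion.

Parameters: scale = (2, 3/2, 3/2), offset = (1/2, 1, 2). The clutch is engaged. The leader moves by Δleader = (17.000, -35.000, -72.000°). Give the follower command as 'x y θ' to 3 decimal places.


axis x: 2·17.000 + 1/2 = 34.500
axis y: 3/2·-35.000 + 1 = -51.500
axis θ: 3/2·-72.000 + 2 = -106.000

34.500 -51.500 -106.000


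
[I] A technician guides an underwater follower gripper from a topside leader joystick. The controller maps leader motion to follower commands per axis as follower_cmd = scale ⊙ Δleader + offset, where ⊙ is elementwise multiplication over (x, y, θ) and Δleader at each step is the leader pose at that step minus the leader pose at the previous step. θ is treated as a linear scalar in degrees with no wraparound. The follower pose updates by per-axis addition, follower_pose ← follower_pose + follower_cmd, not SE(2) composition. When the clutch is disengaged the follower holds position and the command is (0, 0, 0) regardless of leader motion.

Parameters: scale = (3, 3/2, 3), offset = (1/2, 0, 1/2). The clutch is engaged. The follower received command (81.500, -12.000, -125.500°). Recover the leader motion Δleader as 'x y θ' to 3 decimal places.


axis x: (81.500 − 1/2) / (3) = 27.000
axis y: (-12.000 − 0) / (3/2) = -8.000
axis θ: (-125.500 − 1/2) / (3) = -42.000

27.000 -8.000 -42.000


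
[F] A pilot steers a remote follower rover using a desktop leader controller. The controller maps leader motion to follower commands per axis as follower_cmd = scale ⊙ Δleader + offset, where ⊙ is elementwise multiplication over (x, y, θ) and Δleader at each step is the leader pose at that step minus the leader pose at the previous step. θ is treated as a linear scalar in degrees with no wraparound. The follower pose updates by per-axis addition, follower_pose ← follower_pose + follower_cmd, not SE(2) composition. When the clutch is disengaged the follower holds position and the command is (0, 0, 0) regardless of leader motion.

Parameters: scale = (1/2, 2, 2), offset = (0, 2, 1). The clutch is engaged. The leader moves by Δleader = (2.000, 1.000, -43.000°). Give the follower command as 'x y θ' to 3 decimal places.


axis x: 1/2·2.000 + 0 = 1.000
axis y: 2·1.000 + 2 = 4.000
axis θ: 2·-43.000 + 1 = -85.000

1.000 4.000 -85.000


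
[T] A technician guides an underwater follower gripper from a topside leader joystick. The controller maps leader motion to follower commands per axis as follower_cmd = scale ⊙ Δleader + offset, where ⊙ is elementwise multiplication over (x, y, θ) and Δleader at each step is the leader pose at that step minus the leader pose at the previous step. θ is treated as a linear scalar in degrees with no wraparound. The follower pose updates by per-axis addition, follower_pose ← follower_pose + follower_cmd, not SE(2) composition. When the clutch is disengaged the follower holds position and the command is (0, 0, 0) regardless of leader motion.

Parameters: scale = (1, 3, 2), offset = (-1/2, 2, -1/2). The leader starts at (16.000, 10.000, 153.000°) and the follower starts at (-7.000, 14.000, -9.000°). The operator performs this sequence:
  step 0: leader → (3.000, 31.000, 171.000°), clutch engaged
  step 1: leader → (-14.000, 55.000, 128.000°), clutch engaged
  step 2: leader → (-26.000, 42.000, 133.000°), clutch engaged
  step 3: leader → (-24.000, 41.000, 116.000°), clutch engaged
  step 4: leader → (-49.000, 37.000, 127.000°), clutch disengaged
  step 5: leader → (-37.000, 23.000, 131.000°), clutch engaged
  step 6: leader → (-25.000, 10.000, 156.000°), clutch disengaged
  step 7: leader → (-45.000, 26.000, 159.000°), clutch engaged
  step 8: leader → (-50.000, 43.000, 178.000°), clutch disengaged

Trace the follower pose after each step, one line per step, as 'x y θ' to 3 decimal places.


step 0: Δleader=(-13.000, 21.000, 18.000°), engaged; cmd=(-13.500, 65.000, 35.500°) → follower=(-20.500, 79.000, 26.500°)
step 1: Δleader=(-17.000, 24.000, -43.000°), engaged; cmd=(-17.500, 74.000, -86.500°) → follower=(-38.000, 153.000, -60.000°)
step 2: Δleader=(-12.000, -13.000, 5.000°), engaged; cmd=(-12.500, -37.000, 9.500°) → follower=(-50.500, 116.000, -50.500°)
step 3: Δleader=(2.000, -1.000, -17.000°), engaged; cmd=(1.500, -1.000, -34.500°) → follower=(-49.000, 115.000, -85.000°)
step 4: Δleader=(-25.000, -4.000, 11.000°), disengaged; cmd=(0,0,0) → follower holds at (-49.000, 115.000, -85.000°)
step 5: Δleader=(12.000, -14.000, 4.000°), engaged; cmd=(11.500, -40.000, 7.500°) → follower=(-37.500, 75.000, -77.500°)
step 6: Δleader=(12.000, -13.000, 25.000°), disengaged; cmd=(0,0,0) → follower holds at (-37.500, 75.000, -77.500°)
step 7: Δleader=(-20.000, 16.000, 3.000°), engaged; cmd=(-20.500, 50.000, 5.500°) → follower=(-58.000, 125.000, -72.000°)
step 8: Δleader=(-5.000, 17.000, 19.000°), disengaged; cmd=(0,0,0) → follower holds at (-58.000, 125.000, -72.000°)

-20.500 79.000 26.500
-38.000 153.000 -60.000
-50.500 116.000 -50.500
-49.000 115.000 -85.000
-49.000 115.000 -85.000
-37.500 75.000 -77.500
-37.500 75.000 -77.500
-58.000 125.000 -72.000
-58.000 125.000 -72.000


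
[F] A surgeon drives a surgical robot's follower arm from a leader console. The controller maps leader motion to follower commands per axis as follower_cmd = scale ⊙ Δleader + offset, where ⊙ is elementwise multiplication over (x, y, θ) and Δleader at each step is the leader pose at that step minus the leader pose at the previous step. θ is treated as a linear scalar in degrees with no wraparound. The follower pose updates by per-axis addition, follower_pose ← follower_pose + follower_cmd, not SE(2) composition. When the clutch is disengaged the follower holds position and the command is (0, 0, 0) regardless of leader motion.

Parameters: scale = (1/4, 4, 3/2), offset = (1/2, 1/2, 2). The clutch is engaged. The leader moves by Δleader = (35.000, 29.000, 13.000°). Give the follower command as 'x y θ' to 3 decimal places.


9.250 116.500 21.500

axis x: 1/4·35.000 + 1/2 = 9.250
axis y: 4·29.000 + 1/2 = 116.500
axis θ: 3/2·13.000 + 2 = 21.500


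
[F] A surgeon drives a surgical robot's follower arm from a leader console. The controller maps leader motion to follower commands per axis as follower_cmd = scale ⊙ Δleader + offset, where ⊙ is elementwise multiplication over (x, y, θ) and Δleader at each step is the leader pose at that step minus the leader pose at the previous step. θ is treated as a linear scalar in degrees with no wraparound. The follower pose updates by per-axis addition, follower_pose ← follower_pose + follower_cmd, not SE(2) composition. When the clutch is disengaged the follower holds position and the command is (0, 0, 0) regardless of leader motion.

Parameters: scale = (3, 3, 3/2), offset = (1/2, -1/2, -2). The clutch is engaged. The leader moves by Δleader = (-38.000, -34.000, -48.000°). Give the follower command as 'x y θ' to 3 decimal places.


-113.500 -102.500 -74.000

axis x: 3·-38.000 + 1/2 = -113.500
axis y: 3·-34.000 + -1/2 = -102.500
axis θ: 3/2·-48.000 + -2 = -74.000


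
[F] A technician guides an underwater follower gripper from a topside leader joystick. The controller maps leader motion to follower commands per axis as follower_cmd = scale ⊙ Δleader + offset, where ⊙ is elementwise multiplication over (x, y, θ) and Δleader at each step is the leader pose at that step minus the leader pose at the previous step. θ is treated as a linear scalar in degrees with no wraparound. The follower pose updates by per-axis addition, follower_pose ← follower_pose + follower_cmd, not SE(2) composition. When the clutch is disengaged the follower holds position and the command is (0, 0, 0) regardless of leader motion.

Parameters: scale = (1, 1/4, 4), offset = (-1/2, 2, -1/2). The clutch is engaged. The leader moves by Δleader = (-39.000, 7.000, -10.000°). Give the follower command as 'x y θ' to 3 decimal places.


-39.500 3.750 -40.500

axis x: 1·-39.000 + -1/2 = -39.500
axis y: 1/4·7.000 + 2 = 3.750
axis θ: 4·-10.000 + -1/2 = -40.500


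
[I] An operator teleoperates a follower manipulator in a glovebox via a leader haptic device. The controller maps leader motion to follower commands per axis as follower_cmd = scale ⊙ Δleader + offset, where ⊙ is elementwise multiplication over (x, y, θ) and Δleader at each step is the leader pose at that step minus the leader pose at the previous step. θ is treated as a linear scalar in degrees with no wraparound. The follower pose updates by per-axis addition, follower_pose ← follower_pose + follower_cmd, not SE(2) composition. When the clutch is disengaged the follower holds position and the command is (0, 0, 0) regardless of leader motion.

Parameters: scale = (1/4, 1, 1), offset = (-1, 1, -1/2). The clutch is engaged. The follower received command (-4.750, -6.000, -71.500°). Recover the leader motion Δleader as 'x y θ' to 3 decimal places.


-15.000 -7.000 -71.000

axis x: (-4.750 − -1) / (1/4) = -15.000
axis y: (-6.000 − 1) / (1) = -7.000
axis θ: (-71.500 − -1/2) / (1) = -71.000


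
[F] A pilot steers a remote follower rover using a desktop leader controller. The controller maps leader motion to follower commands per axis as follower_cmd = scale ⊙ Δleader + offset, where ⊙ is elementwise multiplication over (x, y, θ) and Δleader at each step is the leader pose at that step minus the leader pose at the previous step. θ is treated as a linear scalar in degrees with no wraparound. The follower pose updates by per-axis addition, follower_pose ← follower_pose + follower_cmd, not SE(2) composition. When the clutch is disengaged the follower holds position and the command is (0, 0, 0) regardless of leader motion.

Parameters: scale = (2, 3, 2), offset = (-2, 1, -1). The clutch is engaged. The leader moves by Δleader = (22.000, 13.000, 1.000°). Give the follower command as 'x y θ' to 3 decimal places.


axis x: 2·22.000 + -2 = 42.000
axis y: 3·13.000 + 1 = 40.000
axis θ: 2·1.000 + -1 = 1.000

42.000 40.000 1.000


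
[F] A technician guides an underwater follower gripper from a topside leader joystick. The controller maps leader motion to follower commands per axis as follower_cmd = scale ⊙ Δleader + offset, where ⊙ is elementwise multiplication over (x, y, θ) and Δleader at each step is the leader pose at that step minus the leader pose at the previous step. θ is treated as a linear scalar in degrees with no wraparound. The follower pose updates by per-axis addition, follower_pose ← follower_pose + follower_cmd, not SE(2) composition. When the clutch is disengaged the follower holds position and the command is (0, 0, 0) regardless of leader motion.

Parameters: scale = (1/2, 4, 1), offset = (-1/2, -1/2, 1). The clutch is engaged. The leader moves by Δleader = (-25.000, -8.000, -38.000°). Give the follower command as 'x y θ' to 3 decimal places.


-13.000 -32.500 -37.000

axis x: 1/2·-25.000 + -1/2 = -13.000
axis y: 4·-8.000 + -1/2 = -32.500
axis θ: 1·-38.000 + 1 = -37.000


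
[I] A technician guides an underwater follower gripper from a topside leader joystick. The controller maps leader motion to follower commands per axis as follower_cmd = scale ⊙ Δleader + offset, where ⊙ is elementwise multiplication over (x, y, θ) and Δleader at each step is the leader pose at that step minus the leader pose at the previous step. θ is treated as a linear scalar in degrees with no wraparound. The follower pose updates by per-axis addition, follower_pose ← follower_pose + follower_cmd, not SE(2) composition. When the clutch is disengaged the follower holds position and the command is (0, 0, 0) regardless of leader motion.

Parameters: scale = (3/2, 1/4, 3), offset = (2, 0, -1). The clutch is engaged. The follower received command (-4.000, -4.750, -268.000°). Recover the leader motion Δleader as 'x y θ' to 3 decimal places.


-4.000 -19.000 -89.000

axis x: (-4.000 − 2) / (3/2) = -4.000
axis y: (-4.750 − 0) / (1/4) = -19.000
axis θ: (-268.000 − -1) / (3) = -89.000


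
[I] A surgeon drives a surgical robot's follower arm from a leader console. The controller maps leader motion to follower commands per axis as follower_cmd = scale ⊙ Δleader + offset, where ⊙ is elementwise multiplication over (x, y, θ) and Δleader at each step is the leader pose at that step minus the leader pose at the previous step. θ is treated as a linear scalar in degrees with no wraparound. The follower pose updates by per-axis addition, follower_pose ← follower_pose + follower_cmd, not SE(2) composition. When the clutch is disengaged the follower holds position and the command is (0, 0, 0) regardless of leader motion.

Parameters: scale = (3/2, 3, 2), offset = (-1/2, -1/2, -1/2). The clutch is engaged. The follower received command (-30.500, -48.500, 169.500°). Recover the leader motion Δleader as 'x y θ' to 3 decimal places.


-20.000 -16.000 85.000

axis x: (-30.500 − -1/2) / (3/2) = -20.000
axis y: (-48.500 − -1/2) / (3) = -16.000
axis θ: (169.500 − -1/2) / (2) = 85.000


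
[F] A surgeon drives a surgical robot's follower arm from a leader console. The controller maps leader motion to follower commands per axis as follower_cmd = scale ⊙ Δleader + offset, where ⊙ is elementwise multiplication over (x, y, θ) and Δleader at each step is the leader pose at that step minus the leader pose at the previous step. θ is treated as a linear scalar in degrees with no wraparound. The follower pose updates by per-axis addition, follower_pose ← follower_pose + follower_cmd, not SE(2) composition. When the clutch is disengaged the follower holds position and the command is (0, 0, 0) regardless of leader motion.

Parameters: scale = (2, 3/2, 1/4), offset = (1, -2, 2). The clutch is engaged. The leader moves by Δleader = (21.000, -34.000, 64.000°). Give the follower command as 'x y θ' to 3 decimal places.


axis x: 2·21.000 + 1 = 43.000
axis y: 3/2·-34.000 + -2 = -53.000
axis θ: 1/4·64.000 + 2 = 18.000

43.000 -53.000 18.000


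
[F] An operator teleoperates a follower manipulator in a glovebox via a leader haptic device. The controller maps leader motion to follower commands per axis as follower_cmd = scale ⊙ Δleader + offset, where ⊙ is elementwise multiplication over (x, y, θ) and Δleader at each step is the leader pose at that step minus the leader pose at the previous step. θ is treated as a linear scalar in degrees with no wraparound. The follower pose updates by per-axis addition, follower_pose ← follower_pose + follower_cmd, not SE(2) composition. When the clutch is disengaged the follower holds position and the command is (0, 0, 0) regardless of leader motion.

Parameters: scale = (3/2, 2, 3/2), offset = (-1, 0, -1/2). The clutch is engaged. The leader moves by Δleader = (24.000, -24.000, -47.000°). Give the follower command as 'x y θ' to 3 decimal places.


35.000 -48.000 -71.000

axis x: 3/2·24.000 + -1 = 35.000
axis y: 2·-24.000 + 0 = -48.000
axis θ: 3/2·-47.000 + -1/2 = -71.000


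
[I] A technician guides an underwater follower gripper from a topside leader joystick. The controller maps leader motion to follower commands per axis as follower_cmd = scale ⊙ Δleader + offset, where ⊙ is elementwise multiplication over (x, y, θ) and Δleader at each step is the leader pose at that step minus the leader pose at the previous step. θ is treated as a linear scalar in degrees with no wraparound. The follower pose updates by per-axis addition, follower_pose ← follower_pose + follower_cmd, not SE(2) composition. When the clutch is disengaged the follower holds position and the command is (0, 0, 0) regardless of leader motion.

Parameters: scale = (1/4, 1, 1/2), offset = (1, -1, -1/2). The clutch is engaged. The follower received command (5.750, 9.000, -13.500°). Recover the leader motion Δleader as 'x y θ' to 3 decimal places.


axis x: (5.750 − 1) / (1/4) = 19.000
axis y: (9.000 − -1) / (1) = 10.000
axis θ: (-13.500 − -1/2) / (1/2) = -26.000

19.000 10.000 -26.000


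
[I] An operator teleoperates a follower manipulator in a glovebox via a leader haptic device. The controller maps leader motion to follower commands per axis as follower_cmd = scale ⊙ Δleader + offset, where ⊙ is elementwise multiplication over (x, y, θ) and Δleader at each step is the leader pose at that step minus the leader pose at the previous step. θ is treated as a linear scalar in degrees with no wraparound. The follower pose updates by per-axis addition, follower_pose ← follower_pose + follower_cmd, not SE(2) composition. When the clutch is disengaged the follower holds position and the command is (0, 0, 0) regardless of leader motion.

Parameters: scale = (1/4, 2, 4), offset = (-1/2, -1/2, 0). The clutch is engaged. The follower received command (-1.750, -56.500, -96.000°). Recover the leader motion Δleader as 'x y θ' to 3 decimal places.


-5.000 -28.000 -24.000

axis x: (-1.750 − -1/2) / (1/4) = -5.000
axis y: (-56.500 − -1/2) / (2) = -28.000
axis θ: (-96.000 − 0) / (4) = -24.000


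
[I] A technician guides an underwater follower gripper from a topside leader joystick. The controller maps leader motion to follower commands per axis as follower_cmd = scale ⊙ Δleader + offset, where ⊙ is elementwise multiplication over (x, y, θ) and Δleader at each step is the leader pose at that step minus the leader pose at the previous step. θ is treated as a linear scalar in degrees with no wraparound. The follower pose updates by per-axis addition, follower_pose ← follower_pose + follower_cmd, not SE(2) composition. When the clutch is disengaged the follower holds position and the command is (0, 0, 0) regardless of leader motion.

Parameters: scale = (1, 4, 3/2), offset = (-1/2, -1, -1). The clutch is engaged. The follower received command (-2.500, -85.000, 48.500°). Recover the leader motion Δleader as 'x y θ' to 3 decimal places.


-2.000 -21.000 33.000

axis x: (-2.500 − -1/2) / (1) = -2.000
axis y: (-85.000 − -1) / (4) = -21.000
axis θ: (48.500 − -1) / (3/2) = 33.000


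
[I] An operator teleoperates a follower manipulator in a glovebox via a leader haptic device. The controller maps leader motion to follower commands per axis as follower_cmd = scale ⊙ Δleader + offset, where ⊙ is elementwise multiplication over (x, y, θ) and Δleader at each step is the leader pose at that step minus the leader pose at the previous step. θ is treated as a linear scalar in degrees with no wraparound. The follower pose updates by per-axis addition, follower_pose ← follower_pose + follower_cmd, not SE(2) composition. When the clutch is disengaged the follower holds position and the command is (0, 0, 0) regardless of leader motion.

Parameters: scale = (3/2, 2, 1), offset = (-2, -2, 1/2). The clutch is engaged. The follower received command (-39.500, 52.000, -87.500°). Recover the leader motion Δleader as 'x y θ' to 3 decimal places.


-25.000 27.000 -88.000

axis x: (-39.500 − -2) / (3/2) = -25.000
axis y: (52.000 − -2) / (2) = 27.000
axis θ: (-87.500 − 1/2) / (1) = -88.000


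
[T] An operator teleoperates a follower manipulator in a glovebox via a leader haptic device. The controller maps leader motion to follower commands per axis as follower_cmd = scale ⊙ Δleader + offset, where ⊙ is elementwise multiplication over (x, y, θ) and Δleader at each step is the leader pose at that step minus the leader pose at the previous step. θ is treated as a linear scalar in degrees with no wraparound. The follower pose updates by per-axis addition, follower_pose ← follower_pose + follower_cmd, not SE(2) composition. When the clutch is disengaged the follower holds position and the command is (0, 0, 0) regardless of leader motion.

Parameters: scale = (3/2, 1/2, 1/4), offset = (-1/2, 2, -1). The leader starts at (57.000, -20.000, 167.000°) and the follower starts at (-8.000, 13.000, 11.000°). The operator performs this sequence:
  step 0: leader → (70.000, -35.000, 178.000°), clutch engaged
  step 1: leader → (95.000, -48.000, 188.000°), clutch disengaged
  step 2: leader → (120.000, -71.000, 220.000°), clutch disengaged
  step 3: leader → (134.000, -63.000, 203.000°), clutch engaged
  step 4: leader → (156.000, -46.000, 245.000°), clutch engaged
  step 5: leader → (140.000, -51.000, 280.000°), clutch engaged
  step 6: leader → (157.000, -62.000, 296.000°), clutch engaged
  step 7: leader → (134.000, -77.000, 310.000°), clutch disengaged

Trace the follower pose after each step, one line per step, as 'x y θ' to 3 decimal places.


step 0: Δleader=(13.000, -15.000, 11.000°), engaged; cmd=(19.000, -5.500, 1.750°) → follower=(11.000, 7.500, 12.750°)
step 1: Δleader=(25.000, -13.000, 10.000°), disengaged; cmd=(0,0,0) → follower holds at (11.000, 7.500, 12.750°)
step 2: Δleader=(25.000, -23.000, 32.000°), disengaged; cmd=(0,0,0) → follower holds at (11.000, 7.500, 12.750°)
step 3: Δleader=(14.000, 8.000, -17.000°), engaged; cmd=(20.500, 6.000, -5.250°) → follower=(31.500, 13.500, 7.500°)
step 4: Δleader=(22.000, 17.000, 42.000°), engaged; cmd=(32.500, 10.500, 9.500°) → follower=(64.000, 24.000, 17.000°)
step 5: Δleader=(-16.000, -5.000, 35.000°), engaged; cmd=(-24.500, -0.500, 7.750°) → follower=(39.500, 23.500, 24.750°)
step 6: Δleader=(17.000, -11.000, 16.000°), engaged; cmd=(25.000, -3.500, 3.000°) → follower=(64.500, 20.000, 27.750°)
step 7: Δleader=(-23.000, -15.000, 14.000°), disengaged; cmd=(0,0,0) → follower holds at (64.500, 20.000, 27.750°)

11.000 7.500 12.750
11.000 7.500 12.750
11.000 7.500 12.750
31.500 13.500 7.500
64.000 24.000 17.000
39.500 23.500 24.750
64.500 20.000 27.750
64.500 20.000 27.750
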